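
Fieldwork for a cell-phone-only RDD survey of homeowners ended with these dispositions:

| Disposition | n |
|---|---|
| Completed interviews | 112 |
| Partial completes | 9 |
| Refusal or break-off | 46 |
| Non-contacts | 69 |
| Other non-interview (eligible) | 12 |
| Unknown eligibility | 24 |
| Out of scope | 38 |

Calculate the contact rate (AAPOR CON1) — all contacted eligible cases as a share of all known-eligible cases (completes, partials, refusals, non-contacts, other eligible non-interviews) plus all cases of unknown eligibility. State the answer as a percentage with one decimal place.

65.8%

Top = 112 + 9 + 46 + 12 = 179
Denom = 112 + 9 + 46 + 69 + 12 + 24 = 272
CON1 = 179 / 272 = 0.6581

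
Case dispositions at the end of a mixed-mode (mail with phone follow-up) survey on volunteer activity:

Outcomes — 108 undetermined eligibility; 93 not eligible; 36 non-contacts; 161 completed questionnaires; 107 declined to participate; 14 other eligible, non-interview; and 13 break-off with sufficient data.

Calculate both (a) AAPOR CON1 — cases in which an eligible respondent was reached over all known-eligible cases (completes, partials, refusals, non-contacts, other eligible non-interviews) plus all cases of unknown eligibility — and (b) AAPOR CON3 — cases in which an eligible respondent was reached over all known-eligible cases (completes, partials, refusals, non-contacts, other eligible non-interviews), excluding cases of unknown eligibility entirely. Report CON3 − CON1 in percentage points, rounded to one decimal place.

Numerator → 161 + 13 + 107 + 14 = 295
Denom → 161 + 13 + 107 + 36 + 14 + 108 = 439
CON1 = 295 / 439 = 0.6720
Denom → 161 + 13 + 107 + 36 + 14 = 331
CON3 = 295 / 331 = 0.8912
Difference = 89.12 − 67.20 = 21.92 percentage points

21.9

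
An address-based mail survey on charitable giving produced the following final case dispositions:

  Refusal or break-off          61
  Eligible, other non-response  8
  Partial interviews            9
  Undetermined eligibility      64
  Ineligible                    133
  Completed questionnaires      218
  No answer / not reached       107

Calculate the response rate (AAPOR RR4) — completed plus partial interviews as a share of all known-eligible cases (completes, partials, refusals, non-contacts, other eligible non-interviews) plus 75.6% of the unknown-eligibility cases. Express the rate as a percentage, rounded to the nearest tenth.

50.3%

Num = 218 + 9 = 227
Known eligible = 218 + 9 + 61 + 107 + 8 = 403
Estimated eligible among unknowns = 0.7560 × 64 = 48.38
Denominator = 403 + 48.38 = 451.38
RR4 = 227 / 451.38 = 0.5029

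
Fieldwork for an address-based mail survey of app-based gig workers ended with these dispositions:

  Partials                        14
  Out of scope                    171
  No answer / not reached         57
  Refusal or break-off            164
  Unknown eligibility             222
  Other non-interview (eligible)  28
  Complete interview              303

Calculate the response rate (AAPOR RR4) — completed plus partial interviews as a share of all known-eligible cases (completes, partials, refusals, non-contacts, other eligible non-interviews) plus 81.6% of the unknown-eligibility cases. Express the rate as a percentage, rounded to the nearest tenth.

Top = 303 + 14 = 317
Determined eligible = 303 + 14 + 164 + 57 + 28 = 566
Estimated eligible among unknowns = 0.8160 × 222 = 181.15
Denominator = 566 + 181.15 = 747.15
RR4 = 317 / 747.15 = 0.4243

42.4%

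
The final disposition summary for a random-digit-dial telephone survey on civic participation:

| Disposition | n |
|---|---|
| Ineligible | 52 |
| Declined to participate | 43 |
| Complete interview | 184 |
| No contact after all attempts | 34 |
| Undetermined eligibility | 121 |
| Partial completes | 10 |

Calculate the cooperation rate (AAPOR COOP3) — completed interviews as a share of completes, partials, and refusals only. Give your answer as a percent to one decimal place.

77.6%

Numerator → 184
Denominator → 184 + 10 + 43 = 237
COOP3 = 184 / 237 = 0.7764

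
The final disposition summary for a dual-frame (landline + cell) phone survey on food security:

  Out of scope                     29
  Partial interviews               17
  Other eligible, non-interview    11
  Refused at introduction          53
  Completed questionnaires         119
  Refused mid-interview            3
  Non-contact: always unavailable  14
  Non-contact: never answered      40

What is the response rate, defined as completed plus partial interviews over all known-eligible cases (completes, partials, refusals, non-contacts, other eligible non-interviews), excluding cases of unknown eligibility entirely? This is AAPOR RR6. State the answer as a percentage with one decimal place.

52.9%

Refusals = 53 + 3 = 56
No contact after all attempts = 40 + 14 = 54
Num → 119 + 17 = 136
Denom → 119 + 17 + 56 + 54 + 11 = 257
RR6 = 136 / 257 = 0.5292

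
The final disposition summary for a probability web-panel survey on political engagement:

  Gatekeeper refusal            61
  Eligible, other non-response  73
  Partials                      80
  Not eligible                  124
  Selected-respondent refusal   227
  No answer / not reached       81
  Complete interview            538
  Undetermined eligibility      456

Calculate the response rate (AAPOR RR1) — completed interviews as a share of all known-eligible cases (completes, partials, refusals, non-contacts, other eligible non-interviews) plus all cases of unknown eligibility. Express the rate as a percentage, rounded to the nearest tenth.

Refusal or break-off = 61 + 227 = 288
Num: 538
Base: 538 + 80 + 288 + 81 + 73 + 456 = 1516
RR1 = 538 / 1516 = 0.3549

35.5%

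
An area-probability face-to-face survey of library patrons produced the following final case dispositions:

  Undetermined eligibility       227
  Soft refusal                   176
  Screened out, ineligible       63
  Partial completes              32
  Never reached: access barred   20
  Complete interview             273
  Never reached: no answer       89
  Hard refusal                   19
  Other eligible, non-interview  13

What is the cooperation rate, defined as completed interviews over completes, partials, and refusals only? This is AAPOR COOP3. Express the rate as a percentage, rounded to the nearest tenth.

Declined to participate = 19 + 176 = 195
No answer / not reached = 89 + 20 = 109
Top → 273
Denom → 273 + 32 + 195 = 500
COOP3 = 273 / 500 = 0.5460

54.6%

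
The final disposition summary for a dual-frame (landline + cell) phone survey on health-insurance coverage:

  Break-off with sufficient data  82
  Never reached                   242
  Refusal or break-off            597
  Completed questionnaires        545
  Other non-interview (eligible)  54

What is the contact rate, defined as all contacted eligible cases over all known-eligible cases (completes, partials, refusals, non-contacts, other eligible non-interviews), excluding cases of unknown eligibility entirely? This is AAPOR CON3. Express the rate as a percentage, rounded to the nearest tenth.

Top → 545 + 82 + 597 + 54 = 1278
Denom → 545 + 82 + 597 + 242 + 54 = 1520
CON3 = 1278 / 1520 = 0.8408

84.1%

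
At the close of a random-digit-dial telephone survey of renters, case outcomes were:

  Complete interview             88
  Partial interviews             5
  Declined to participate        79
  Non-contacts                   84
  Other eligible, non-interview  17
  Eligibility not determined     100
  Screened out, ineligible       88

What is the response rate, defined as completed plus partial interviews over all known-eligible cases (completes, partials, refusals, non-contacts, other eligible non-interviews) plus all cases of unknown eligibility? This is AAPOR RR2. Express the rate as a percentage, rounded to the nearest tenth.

Numerator = 88 + 5 = 93
Base = 88 + 5 + 79 + 84 + 17 + 100 = 373
RR2 = 93 / 373 = 0.2493

24.9%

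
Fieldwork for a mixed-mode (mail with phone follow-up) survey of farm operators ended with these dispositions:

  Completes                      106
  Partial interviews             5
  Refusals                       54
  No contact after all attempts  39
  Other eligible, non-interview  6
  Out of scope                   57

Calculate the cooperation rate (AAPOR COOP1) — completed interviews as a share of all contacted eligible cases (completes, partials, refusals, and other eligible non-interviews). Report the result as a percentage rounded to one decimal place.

62.0%

Top → 106
Denominator → 106 + 5 + 54 + 6 = 171
COOP1 = 106 / 171 = 0.6199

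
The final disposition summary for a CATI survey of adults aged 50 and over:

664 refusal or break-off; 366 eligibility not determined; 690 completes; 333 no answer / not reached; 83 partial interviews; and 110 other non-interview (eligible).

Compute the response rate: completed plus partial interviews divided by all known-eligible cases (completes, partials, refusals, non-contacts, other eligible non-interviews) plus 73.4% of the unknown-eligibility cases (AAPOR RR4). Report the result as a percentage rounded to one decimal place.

36.0%

Top: 690 + 83 = 773
Known eligible: 690 + 83 + 664 + 333 + 110 = 1880
Estimated eligible among unknowns: 0.7340 × 366 = 268.64
Denominator: 1880 + 268.64 = 2148.64
RR4 = 773 / 2148.64 = 0.3598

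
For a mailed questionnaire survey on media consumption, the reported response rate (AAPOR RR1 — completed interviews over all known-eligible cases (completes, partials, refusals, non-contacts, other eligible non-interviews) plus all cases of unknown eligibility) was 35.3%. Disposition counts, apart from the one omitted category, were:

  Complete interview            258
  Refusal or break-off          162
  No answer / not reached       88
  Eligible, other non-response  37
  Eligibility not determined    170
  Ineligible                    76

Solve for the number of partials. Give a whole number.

RR1 = 258 / D = 0.353
D = 258 / 0.353 = 730.9
Rest of base = 715
partials = 730.9 − 715 ≈ 16

16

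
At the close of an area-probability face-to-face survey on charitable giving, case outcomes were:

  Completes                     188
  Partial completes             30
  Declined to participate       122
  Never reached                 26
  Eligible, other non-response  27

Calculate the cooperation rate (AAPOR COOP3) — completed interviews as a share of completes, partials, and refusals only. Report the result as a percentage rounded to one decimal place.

Num: 188
Denom: 188 + 30 + 122 = 340
COOP3 = 188 / 340 = 0.5529

55.3%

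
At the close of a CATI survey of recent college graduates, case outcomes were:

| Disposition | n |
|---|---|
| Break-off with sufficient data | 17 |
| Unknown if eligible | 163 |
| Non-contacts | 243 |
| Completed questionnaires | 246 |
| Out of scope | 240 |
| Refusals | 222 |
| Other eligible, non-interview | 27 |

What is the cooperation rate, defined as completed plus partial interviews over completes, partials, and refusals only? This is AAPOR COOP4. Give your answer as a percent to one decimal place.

Numerator: 246 + 17 = 263
Base: 246 + 17 + 222 = 485
COOP4 = 263 / 485 = 0.5423

54.2%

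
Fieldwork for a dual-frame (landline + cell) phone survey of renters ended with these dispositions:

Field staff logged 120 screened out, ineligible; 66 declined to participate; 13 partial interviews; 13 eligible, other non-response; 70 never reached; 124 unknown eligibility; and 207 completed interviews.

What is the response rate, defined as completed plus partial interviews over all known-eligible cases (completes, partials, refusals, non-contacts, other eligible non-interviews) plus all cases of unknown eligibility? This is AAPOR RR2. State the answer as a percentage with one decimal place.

44.6%

Num → 207 + 13 = 220
Denom → 207 + 13 + 66 + 70 + 13 + 124 = 493
RR2 = 220 / 493 = 0.4462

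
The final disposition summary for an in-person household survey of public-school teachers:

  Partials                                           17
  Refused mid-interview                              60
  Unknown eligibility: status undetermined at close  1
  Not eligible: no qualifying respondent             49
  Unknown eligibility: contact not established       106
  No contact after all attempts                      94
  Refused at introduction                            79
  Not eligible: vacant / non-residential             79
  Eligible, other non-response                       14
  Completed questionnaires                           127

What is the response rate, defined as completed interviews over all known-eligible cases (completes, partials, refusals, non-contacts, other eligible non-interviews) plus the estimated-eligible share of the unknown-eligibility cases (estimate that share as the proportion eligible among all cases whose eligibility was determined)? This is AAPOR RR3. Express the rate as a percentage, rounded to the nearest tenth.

Declined to participate = 79 + 60 = 139
Eligibility not determined = 106 + 1 = 107
Screened out, ineligible = 49 + 79 = 128
Top: 127
Known eligible: 127 + 17 + 139 + 94 + 14 = 391
e = 391 / (391 + 128) = 391 / 519 = 0.7534
Estimated eligible among unknowns: 0.7534 × 107 = 80.61
Base: 391 + 80.61 = 471.61
RR3 = 127 / 471.61 = 0.2693

26.9%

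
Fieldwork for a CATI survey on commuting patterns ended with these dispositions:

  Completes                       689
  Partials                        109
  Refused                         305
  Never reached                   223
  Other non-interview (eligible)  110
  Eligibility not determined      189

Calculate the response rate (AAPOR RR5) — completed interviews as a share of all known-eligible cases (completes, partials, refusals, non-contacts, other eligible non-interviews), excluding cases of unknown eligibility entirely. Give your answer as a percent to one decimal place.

Num: 689
Denominator: 689 + 109 + 305 + 223 + 110 = 1436
RR5 = 689 / 1436 = 0.4798

48.0%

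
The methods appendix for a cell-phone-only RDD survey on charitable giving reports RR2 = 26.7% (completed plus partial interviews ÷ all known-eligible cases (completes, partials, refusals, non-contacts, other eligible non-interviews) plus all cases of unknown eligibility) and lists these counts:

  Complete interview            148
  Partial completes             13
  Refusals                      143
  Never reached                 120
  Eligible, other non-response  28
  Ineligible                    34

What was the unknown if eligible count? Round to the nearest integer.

151

Numerator = 148 + 13 = 161
RR2 = 161 / D = 0.267
D = 161 / 0.267 = 603.0
Remaining denominator categories sum to 452
unknown if eligible = 603.0 − 452 ≈ 151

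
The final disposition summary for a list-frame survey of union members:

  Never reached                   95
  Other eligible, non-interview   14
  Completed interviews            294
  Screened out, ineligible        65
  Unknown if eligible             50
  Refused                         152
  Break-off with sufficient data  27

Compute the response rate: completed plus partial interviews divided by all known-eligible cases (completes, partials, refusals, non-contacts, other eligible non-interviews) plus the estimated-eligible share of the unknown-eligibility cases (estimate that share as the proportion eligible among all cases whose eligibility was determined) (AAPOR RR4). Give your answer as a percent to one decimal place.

51.2%

Top: 294 + 27 = 321
Known eligible: 294 + 27 + 152 + 95 + 14 = 582
e = 582 / (582 + 65) = 582 / 647 = 0.8995
Estimated eligible among unknowns: 0.8995 × 50 = 44.98
Denom: 582 + 44.98 = 626.98
RR4 = 321 / 626.98 = 0.5120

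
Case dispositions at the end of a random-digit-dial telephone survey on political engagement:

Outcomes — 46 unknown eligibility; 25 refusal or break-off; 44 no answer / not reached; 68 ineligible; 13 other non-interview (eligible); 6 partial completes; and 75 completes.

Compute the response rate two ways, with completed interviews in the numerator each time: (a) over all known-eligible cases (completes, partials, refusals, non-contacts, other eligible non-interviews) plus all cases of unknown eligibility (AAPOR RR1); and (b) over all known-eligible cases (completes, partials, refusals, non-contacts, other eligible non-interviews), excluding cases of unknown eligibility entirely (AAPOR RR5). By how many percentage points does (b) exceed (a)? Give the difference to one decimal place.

Numerator = 75
Denom = 75 + 6 + 25 + 44 + 13 + 46 = 209
RR1 = 75 / 209 = 0.3589
Denom = 75 + 6 + 25 + 44 + 13 = 163
RR5 = 75 / 163 = 0.4601
Difference = 46.01 − 35.89 = 10.12 percentage points

10.1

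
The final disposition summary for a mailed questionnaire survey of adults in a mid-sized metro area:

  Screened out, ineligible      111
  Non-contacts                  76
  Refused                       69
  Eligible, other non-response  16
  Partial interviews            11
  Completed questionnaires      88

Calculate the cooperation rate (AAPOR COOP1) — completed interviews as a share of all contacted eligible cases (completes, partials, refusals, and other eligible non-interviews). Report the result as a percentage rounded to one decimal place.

Num: 88
Denom: 88 + 11 + 69 + 16 = 184
COOP1 = 88 / 184 = 0.4783

47.8%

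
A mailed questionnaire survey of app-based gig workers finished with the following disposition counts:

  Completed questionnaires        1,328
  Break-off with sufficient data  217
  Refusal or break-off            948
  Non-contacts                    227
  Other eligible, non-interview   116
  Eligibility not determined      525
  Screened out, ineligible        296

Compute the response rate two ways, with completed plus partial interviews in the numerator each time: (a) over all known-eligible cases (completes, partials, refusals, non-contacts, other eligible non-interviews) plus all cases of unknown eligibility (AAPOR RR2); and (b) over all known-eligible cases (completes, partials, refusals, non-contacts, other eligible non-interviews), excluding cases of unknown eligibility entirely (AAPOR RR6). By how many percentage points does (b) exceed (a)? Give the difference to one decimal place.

8.5

Num: 1328 + 217 = 1545
Base: 1328 + 217 + 948 + 227 + 116 + 525 = 3361
RR2 = 1545 / 3361 = 0.4597
Base: 1328 + 217 + 948 + 227 + 116 = 2836
RR6 = 1545 / 2836 = 0.5448
Difference = 54.48 − 45.97 = 8.51 percentage points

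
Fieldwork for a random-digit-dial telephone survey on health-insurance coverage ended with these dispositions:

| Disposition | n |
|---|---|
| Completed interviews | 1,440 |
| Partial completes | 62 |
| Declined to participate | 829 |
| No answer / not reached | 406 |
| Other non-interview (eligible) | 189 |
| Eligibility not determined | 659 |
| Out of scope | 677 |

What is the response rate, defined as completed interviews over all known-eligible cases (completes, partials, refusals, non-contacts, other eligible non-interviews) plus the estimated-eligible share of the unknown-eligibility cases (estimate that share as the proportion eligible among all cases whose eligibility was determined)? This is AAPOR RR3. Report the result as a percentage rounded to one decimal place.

41.6%

Numerator = 1440
Known eligible = 1440 + 62 + 829 + 406 + 189 = 2926
e = 2926 / (2926 + 677) = 2926 / 3603 = 0.8121
Eligible share of unknowns = 0.8121 × 659 = 535.17
Base = 2926 + 535.17 = 3461.17
RR3 = 1440 / 3461.17 = 0.4160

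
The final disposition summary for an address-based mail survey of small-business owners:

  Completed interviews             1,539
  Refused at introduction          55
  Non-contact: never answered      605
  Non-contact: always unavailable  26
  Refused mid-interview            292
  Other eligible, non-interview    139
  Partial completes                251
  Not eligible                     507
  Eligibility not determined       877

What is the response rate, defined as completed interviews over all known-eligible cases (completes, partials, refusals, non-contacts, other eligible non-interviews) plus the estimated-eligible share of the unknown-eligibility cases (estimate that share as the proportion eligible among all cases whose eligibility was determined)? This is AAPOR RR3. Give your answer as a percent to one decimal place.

Declined to participate = 55 + 292 = 347
Never reached = 605 + 26 = 631
Num: 1539
Determined eligible: 1539 + 251 + 347 + 631 + 139 = 2907
e = 2907 / (2907 + 507) = 2907 / 3414 = 0.8515
Eligible share of unknowns: 0.8515 × 877 = 746.77
Denom: 2907 + 746.77 = 3653.77
RR3 = 1539 / 3653.77 = 0.4212

42.1%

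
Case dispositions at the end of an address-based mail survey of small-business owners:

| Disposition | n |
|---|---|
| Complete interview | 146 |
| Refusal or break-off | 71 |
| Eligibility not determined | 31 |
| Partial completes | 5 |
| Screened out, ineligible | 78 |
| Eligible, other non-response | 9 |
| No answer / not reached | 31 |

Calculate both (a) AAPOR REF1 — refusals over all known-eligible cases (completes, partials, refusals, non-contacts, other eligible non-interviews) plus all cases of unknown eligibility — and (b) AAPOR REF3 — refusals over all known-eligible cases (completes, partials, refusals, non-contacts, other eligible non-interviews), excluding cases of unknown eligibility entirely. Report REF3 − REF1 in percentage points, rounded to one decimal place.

Top: 71
Denom: 146 + 5 + 71 + 31 + 9 + 31 = 293
REF1 = 71 / 293 = 0.2423
Denom: 146 + 5 + 71 + 31 + 9 = 262
REF3 = 71 / 262 = 0.2710
Difference = 27.10 − 24.23 = 2.87 percentage points

2.9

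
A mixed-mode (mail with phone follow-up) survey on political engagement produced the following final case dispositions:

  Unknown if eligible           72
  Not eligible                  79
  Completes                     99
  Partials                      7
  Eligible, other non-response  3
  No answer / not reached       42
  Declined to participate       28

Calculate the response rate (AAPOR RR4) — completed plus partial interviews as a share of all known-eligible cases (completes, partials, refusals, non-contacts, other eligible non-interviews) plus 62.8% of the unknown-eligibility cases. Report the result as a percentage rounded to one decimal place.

Num: 99 + 7 = 106
Determined eligible: 99 + 7 + 28 + 42 + 3 = 179
Estimated eligible among unknowns: 0.6280 × 72 = 45.22
Denom: 179 + 45.22 = 224.22
RR4 = 106 / 224.22 = 0.4727

47.3%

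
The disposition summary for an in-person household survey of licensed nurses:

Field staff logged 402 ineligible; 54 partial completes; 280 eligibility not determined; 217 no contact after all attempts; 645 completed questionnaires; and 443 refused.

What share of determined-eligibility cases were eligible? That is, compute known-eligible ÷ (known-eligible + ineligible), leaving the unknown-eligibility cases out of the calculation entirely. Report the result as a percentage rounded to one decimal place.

Eligible (known): 645 + 54 + 443 + 217 = 1359
e = 1359 / (1359 + 402) = 1359 / 1761 = 0.7717

77.2%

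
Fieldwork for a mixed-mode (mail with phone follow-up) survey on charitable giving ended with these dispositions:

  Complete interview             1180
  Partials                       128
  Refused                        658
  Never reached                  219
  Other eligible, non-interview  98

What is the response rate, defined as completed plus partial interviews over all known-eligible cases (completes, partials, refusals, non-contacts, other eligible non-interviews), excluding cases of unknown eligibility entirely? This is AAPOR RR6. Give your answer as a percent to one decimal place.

Num: 1180 + 128 = 1308
Denom: 1180 + 128 + 658 + 219 + 98 = 2283
RR6 = 1308 / 2283 = 0.5729

57.3%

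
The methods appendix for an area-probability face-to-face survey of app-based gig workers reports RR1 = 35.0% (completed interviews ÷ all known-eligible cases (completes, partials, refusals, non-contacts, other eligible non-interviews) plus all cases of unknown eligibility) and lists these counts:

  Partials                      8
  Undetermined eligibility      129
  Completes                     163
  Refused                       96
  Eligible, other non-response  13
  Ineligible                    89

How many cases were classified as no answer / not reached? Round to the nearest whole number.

RR1 = 163 / D = 0.350
D = 163 / 0.350 = 465.7
Other denominator terms total 409
no answer / not reached = 465.7 − 409 ≈ 57

57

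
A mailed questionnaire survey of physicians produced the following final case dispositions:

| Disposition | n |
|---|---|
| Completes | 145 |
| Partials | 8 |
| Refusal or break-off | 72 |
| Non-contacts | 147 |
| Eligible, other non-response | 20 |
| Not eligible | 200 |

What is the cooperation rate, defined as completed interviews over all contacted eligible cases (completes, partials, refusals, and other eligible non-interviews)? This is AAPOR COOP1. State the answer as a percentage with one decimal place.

Numerator: 145
Denominator: 145 + 8 + 72 + 20 = 245
COOP1 = 145 / 245 = 0.5918

59.2%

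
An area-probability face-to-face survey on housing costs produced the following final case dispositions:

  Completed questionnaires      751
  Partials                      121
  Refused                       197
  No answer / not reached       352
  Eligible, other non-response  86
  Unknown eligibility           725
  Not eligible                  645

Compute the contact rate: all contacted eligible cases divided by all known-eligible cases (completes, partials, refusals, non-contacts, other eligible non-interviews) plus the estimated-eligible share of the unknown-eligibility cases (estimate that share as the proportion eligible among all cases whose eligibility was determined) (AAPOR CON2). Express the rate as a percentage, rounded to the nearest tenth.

Numerator = 751 + 121 + 197 + 86 = 1155
Determined eligible = 751 + 121 + 197 + 352 + 86 = 1507
e = 1507 / (1507 + 645) = 1507 / 2152 = 0.7003
Estimated eligible among unknowns = 0.7003 × 725 = 507.72
Denominator = 1507 + 507.72 = 2014.72
CON2 = 1155 / 2014.72 = 0.5733

57.3%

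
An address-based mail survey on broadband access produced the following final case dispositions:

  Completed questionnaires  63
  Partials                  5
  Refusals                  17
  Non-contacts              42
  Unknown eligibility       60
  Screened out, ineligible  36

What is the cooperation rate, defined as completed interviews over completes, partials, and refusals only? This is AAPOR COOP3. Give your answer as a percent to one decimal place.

Numerator = 63
Denom = 63 + 5 + 17 = 85
COOP3 = 63 / 85 = 0.7412

74.1%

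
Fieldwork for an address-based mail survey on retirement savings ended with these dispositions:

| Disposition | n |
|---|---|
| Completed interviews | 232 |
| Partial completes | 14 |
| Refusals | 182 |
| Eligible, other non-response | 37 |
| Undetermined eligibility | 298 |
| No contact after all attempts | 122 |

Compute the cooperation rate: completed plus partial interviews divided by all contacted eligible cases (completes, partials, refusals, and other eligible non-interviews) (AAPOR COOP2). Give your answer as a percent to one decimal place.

52.9%

Top = 232 + 14 = 246
Denominator = 232 + 14 + 182 + 37 = 465
COOP2 = 246 / 465 = 0.5290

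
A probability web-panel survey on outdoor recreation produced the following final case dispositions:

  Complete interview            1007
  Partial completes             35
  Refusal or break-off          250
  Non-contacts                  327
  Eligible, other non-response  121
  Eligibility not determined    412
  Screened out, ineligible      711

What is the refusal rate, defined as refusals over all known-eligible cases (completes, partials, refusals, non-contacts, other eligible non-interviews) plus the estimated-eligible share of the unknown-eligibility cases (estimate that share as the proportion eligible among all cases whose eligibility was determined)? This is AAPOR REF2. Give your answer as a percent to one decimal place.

12.3%

Top → 250
Eligible (known) → 1007 + 35 + 250 + 327 + 121 = 1740
e = 1740 / (1740 + 711) = 1740 / 2451 = 0.7099
e × U → 0.7099 × 412 = 292.48
Base → 1740 + 292.48 = 2032.48
REF2 = 250 / 2032.48 = 0.1230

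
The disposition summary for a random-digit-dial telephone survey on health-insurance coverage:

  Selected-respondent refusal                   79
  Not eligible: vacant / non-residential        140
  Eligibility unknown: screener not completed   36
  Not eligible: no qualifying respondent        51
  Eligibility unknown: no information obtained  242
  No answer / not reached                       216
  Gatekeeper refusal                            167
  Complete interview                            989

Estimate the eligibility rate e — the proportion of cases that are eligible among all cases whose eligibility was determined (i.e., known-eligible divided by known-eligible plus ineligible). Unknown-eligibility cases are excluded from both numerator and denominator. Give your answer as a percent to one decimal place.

Refusals = 167 + 79 = 246
Undetermined eligibility = 36 + 242 = 278
Not eligible = 51 + 140 = 191
Determined eligible → 989 + 246 + 216 = 1451
e = 1451 / (1451 + 191) = 1451 / 1642 = 0.8837

88.4%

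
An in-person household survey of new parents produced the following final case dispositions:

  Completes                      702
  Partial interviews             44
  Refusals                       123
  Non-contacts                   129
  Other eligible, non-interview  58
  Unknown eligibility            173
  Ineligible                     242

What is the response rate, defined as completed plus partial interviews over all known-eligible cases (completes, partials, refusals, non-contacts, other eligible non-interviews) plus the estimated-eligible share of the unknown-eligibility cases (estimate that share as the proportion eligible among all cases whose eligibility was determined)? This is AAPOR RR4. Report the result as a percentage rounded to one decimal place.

62.3%

Top: 702 + 44 = 746
Determined eligible: 702 + 44 + 123 + 129 + 58 = 1056
e = 1056 / (1056 + 242) = 1056 / 1298 = 0.8136
e × U: 0.8136 × 173 = 140.75
Denominator: 1056 + 140.75 = 1196.75
RR4 = 746 / 1196.75 = 0.6234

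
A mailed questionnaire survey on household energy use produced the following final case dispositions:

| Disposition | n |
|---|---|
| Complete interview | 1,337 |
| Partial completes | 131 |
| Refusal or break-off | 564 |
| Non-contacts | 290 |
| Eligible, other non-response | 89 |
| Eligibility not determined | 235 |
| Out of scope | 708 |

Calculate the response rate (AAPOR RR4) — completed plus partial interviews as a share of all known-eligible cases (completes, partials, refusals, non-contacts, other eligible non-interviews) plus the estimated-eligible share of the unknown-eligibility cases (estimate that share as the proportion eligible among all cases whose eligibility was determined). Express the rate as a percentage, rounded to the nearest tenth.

Top: 1337 + 131 = 1468
Determined eligible: 1337 + 131 + 564 + 290 + 89 = 2411
e = 2411 / (2411 + 708) = 2411 / 3119 = 0.7730
Eligible share of unknowns: 0.7730 × 235 = 181.66
Denominator: 2411 + 181.66 = 2592.66
RR4 = 1468 / 2592.66 = 0.5662

56.6%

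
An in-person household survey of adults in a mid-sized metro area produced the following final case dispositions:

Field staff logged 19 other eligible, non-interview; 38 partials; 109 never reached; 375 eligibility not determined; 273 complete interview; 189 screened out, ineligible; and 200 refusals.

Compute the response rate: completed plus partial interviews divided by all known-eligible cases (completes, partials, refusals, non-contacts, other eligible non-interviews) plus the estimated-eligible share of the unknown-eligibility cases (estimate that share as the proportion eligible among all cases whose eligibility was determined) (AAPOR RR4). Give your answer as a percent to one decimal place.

33.5%

Num: 273 + 38 = 311
Eligible (known): 273 + 38 + 200 + 109 + 19 = 639
e = 639 / (639 + 189) = 639 / 828 = 0.7717
e × U: 0.7717 × 375 = 289.39
Denom: 639 + 289.39 = 928.39
RR4 = 311 / 928.39 = 0.3350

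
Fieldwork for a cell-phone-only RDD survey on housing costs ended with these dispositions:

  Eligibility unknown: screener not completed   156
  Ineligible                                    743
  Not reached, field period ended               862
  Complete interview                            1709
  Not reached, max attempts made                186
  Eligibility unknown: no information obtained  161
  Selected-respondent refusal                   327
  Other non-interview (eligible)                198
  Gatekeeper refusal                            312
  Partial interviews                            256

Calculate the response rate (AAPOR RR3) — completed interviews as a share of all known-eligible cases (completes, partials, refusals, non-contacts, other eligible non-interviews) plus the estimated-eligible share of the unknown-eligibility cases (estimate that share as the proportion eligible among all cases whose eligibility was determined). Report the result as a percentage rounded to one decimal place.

Refused = 312 + 327 = 639
No contact after all attempts = 862 + 186 = 1048
Unknown if eligible = 156 + 161 = 317
Numerator → 1709
Known eligible → 1709 + 256 + 639 + 1048 + 198 = 3850
e = 3850 / (3850 + 743) = 3850 / 4593 = 0.8382
e × U → 0.8382 × 317 = 265.71
Base → 3850 + 265.71 = 4115.71
RR3 = 1709 / 4115.71 = 0.4152

41.5%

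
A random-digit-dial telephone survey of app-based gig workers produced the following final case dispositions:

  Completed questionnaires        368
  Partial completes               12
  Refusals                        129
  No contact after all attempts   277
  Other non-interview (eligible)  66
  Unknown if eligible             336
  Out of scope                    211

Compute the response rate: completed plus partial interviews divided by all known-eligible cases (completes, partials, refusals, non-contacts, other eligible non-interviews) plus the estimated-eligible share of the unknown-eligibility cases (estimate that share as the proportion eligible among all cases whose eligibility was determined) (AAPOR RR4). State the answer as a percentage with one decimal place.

33.9%

Numerator → 368 + 12 = 380
Eligible (known) → 368 + 12 + 129 + 277 + 66 = 852
e = 852 / (852 + 211) = 852 / 1063 = 0.8015
Eligible share of unknowns → 0.8015 × 336 = 269.30
Denominator → 852 + 269.30 = 1121.30
RR4 = 380 / 1121.30 = 0.3389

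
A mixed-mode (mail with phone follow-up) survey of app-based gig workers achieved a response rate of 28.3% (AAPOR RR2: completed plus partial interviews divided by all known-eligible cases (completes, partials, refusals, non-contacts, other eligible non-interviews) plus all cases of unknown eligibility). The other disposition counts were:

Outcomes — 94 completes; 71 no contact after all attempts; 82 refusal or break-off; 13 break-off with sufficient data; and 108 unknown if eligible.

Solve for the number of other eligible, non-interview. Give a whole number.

Numerator = 94 + 13 = 107
RR2 = 107 / D = 0.283
D = 107 / 0.283 = 378.1
Rest of base = 368
other eligible, non-interview = 378.1 − 368 ≈ 10

10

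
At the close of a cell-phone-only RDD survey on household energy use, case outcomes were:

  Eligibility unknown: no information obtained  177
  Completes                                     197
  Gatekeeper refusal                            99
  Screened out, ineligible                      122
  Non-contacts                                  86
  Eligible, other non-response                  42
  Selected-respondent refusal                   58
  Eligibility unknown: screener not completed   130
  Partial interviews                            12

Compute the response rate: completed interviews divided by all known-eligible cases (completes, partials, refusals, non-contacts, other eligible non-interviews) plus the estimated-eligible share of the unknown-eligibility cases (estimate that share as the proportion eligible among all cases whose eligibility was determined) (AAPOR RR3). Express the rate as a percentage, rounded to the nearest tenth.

26.6%

Refused = 99 + 58 = 157
Eligibility not determined = 130 + 177 = 307
Numerator = 197
Determined eligible = 197 + 12 + 157 + 86 + 42 = 494
e = 494 / (494 + 122) = 494 / 616 = 0.8019
e × U = 0.8019 × 307 = 246.18
Base = 494 + 246.18 = 740.18
RR3 = 197 / 740.18 = 0.2662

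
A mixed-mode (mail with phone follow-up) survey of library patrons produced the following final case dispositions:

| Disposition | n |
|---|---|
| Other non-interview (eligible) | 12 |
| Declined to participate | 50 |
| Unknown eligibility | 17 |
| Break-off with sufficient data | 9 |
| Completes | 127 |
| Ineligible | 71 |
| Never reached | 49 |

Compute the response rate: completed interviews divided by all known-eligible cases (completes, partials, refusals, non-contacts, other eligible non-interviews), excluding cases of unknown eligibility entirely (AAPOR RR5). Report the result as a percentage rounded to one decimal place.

Numerator = 127
Denominator = 127 + 9 + 50 + 49 + 12 = 247
RR5 = 127 / 247 = 0.5142

51.4%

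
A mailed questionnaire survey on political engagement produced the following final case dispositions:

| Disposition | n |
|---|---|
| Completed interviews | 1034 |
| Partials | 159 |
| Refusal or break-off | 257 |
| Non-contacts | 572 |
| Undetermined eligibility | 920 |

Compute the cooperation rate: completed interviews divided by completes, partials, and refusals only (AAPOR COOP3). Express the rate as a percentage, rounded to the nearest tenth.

71.3%

Num: 1034
Denom: 1034 + 159 + 257 = 1450
COOP3 = 1034 / 1450 = 0.7131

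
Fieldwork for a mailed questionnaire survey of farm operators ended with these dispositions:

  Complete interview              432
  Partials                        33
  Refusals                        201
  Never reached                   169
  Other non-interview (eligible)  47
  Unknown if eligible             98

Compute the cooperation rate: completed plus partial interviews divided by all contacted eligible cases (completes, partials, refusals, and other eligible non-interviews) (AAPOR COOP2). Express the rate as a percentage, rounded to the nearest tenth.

Top → 432 + 33 = 465
Denom → 432 + 33 + 201 + 47 = 713
COOP2 = 465 / 713 = 0.6522

65.2%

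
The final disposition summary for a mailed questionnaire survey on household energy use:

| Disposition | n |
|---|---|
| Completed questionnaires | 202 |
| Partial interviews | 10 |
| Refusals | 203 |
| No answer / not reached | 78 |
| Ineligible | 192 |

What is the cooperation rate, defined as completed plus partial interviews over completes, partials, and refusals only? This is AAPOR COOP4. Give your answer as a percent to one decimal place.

51.1%

Num = 202 + 10 = 212
Base = 202 + 10 + 203 = 415
COOP4 = 212 / 415 = 0.5108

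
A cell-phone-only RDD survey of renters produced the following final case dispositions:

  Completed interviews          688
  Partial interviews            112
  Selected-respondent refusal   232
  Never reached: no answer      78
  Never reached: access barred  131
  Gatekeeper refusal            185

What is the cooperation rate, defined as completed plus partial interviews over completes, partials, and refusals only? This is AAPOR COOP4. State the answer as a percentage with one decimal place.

Declined to participate = 185 + 232 = 417
No answer / not reached = 78 + 131 = 209
Top = 688 + 112 = 800
Base = 688 + 112 + 417 = 1217
COOP4 = 800 / 1217 = 0.6574

65.7%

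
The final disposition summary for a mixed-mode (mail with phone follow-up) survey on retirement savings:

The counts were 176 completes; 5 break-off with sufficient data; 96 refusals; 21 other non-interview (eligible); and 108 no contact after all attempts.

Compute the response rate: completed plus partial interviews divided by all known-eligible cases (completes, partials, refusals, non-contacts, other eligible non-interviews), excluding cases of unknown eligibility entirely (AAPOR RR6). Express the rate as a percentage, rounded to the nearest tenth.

Numerator = 176 + 5 = 181
Denom = 176 + 5 + 96 + 108 + 21 = 406
RR6 = 181 / 406 = 0.4458

44.6%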